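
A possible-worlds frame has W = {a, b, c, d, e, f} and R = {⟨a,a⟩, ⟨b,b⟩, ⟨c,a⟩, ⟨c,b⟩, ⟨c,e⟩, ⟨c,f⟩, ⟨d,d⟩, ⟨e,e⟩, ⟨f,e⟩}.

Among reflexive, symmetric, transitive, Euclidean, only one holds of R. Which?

transitive

Reflexive: no — c is not related to itself.
Symmetric: no — c R a but not a R c.
Transitive: yes — every two-step R-path is closed by a direct edge.
Euclidean: no — c R a and c R b, but not a R b.
Only transitive holds.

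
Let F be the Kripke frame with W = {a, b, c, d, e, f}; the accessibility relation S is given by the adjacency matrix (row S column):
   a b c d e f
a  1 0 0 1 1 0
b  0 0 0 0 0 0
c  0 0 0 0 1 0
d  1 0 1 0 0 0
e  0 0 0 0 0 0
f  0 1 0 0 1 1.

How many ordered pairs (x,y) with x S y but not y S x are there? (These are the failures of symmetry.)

Enumerating: (a,e), (c,e), (d,c), (f,b), (f,e).

5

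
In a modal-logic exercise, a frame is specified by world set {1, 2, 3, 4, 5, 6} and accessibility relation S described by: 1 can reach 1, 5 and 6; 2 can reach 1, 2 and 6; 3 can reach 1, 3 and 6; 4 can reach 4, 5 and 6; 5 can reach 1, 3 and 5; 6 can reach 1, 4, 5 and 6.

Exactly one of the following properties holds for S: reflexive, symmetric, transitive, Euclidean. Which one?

reflexive

Reflexive: yes — every world is S-related to itself.
Symmetric: no — 2 S 1 but not 1 S 2.
Transitive: no — 1 S 5 and 5 S 3, but not 1 S 3.
Euclidean: no — 1 S 5 and 1 S 6, but not 5 S 6.
Only reflexive holds.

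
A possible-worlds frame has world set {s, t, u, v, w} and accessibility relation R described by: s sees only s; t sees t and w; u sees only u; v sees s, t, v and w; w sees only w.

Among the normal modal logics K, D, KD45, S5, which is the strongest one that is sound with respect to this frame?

D

Serial (axiom D): yes — every world has a successor (e.g. s R s).
Euclidean (axiom 5): no — v R s and v R t, but not s R t.
Transitive (axiom 4): yes — every two-step R-path is closed by a direct edge.
Reflexive (axiom T): yes — every world is R-related to itself.
So F validates K, D; KD45 would additionally require R to be Euclidean. The strongest is D.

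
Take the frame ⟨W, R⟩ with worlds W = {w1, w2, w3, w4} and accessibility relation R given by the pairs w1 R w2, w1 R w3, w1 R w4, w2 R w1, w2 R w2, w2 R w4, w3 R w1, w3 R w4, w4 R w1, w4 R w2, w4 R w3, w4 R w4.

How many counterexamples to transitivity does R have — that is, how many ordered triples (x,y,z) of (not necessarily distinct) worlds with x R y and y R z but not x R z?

9

Enumerating: (w1,w2,w1), (w1,w3,w1), (w1,w4,w1), (w2,w1,w3), (w2,w4,w3), (w3,w1,w2), (w3,w1,w3), (w3,w4,w2), (w3,w4,w3).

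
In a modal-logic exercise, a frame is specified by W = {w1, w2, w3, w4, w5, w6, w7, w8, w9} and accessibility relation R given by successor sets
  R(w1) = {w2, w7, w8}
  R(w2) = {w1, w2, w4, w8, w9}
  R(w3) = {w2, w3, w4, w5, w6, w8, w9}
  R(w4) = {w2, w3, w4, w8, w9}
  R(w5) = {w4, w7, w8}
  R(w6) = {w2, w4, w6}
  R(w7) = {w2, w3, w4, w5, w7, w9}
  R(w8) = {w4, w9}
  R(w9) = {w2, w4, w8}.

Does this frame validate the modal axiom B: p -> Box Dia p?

No

The schema B characterises exactly the symmetric frames.
Symmetric: no — w1 R w7 but not w7 R w1.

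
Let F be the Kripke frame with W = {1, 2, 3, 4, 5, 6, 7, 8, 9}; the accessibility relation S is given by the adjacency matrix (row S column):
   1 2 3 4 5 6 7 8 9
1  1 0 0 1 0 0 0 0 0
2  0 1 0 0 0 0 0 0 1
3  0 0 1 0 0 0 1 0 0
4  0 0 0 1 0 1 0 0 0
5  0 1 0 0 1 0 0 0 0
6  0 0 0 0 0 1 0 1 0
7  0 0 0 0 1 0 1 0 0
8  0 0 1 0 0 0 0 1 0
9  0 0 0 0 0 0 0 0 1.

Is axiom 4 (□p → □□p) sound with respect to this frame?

No

Axiom 4 corresponds to the accessibility relation being transitive.
Transitive: no — 1 S 4 and 4 S 6, but not 1 S 6.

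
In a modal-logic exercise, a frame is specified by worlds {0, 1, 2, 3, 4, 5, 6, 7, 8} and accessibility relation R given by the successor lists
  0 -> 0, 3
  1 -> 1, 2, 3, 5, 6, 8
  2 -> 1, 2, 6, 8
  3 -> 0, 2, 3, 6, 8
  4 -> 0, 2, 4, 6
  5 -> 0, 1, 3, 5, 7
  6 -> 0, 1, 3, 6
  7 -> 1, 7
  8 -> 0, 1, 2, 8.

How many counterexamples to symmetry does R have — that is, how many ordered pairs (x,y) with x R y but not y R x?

Enumerating: (1,3), (2,6), (3,2), (3,8), (4,0), (4,2), (4,6), (5,0), (5,3), (5,7), (6,0), (7,1), (8,0).

13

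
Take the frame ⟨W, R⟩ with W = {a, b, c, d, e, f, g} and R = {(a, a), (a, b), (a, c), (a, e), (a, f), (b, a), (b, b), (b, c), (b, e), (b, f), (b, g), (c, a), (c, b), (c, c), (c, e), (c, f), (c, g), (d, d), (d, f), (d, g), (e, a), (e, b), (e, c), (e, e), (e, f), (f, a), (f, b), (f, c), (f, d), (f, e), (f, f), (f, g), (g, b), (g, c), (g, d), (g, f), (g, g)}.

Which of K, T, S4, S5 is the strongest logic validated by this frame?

T

Reflexive (axiom T): yes — every world is R-related to itself.
Transitive (axiom 4): no — a R b and b R g, but not a R g.
Euclidean (axiom 5): no — b R a and b R g, but not a R g.
So F validates K, T; S4 would additionally require R to be transitive. The strongest is T.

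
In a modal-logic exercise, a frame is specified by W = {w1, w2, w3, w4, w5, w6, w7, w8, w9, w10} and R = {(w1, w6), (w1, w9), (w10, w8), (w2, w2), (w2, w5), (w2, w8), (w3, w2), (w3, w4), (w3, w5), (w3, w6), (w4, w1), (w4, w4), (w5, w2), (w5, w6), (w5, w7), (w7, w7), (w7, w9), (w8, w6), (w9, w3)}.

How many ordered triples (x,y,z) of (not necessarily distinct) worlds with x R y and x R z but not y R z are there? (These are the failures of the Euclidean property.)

34

Enumerating: (w1,w6,w6), (w1,w6,w9), (w1,w9,w6), (w1,w9,w9), (w10,w8,w8), (w2,w5,w5), (w2,w5,w8), (w2,w8,w2), (w2,w8,w5), (w2,w8,w8), (w3,w2,w4), (w3,w2,w6), … and 22 more.
Total: 34.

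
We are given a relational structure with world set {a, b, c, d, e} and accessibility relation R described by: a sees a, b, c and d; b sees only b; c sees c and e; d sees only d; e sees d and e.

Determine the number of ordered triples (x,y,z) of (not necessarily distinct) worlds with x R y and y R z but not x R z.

2

Enumerating: (a,c,e), (c,e,d).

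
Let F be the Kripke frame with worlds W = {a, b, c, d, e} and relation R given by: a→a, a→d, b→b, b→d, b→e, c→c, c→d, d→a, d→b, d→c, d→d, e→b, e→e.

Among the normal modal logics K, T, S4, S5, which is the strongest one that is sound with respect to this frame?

Reflexive (axiom T): yes — every world is R-related to itself.
Transitive (axiom 4): no — a R d and d R b, but not a R b.
Euclidean (axiom 5): no — b R d and b R e, but not d R e.
So F validates K, T; S4 would additionally require R to be transitive. The strongest is T.

T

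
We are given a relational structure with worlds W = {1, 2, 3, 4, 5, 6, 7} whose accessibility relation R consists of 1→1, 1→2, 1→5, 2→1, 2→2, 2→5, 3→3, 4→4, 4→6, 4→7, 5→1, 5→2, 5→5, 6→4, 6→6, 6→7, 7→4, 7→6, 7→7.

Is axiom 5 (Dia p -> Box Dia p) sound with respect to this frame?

Axiom 5 corresponds to the accessibility relation being Euclidean.
Euclidean: yes — any two successors of a common world are R-related.

Yes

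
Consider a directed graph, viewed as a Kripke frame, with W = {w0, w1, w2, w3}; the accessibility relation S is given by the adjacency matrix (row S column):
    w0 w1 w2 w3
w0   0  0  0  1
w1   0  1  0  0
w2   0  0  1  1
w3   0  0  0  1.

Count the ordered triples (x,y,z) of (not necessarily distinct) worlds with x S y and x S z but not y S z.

Enumerating: (w2,w3,w2).

1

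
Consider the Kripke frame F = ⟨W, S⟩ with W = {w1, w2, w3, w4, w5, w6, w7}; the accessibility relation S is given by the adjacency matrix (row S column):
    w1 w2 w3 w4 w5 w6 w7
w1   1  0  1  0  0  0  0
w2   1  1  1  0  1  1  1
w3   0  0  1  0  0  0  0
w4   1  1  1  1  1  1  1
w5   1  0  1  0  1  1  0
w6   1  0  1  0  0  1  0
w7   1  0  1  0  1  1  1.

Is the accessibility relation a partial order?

Yes

Reflexive: yes — every world is S-related to itself.
Transitive: yes — every two-step S-path is closed by a direct edge.
Antisymmetric: yes — no distinct pair is related both ways.
So S is a partial order.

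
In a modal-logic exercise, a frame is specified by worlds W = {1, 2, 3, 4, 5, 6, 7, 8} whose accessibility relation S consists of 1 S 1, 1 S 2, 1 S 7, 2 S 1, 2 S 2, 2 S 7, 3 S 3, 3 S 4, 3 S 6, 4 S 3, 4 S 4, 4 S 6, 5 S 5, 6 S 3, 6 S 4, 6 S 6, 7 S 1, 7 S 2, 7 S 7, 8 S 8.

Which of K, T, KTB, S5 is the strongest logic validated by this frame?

S5

Reflexive (axiom T): yes — every world is S-related to itself.
Symmetric (axiom B): yes — every pair in S has its reverse in S.
Euclidean (axiom 5): yes — any two successors of a common world are S-related.
So F validates K, T, KTB, S5. The strongest is S5.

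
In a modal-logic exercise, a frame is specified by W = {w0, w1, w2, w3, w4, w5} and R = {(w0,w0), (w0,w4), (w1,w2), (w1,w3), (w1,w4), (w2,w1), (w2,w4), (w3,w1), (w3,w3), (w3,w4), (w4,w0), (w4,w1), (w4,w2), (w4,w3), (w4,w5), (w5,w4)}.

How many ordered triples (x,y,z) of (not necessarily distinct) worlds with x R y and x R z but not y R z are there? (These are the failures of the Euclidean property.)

Enumerating: (w0,w4,w4), (w1,w2,w2), (w1,w2,w3), (w1,w3,w2), (w1,w4,w4), (w2,w1,w1), (w2,w4,w4), (w3,w1,w1), (w3,w4,w4), (w4,w0,w1), (w4,w0,w2), (w4,w0,w3), … and 17 more.
Total: 29.

29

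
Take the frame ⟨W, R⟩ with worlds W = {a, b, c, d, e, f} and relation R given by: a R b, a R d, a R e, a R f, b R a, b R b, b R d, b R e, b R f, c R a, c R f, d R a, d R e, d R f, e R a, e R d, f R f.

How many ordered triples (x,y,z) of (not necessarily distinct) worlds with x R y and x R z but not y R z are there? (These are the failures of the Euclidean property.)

Enumerating: (a,d,b), (a,d,d), (a,e,b), (a,e,e), (a,e,f), (a,f,b), (a,f,d), (a,f,e), (b,a,a), (b,d,b), (b,d,d), (b,e,b), … and 15 more.
Total: 27.

27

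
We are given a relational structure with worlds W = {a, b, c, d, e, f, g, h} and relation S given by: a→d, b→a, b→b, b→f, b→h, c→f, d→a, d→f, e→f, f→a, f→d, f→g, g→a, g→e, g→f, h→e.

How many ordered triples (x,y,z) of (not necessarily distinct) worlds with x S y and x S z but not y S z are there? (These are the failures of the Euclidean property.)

31

Enumerating: (a,d,d), (b,a,a), (b,a,b), (b,a,f), (b,a,h), (b,f,b), (b,f,f), (b,f,h), (b,h,a), (b,h,b), (b,h,f), (b,h,h), … and 19 more.
Total: 31.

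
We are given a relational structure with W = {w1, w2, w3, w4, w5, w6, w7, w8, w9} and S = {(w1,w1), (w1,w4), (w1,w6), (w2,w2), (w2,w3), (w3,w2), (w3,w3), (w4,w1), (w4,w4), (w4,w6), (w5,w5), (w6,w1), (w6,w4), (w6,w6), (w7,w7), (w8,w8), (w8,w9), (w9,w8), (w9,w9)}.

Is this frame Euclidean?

Euclidean: yes — any two successors of a common world are S-related.

Yes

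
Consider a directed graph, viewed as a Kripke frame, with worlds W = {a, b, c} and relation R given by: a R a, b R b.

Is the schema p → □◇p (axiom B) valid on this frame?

The schema B characterises exactly the symmetric frames.
Symmetric: yes — every pair in R has its reverse in R.

Yes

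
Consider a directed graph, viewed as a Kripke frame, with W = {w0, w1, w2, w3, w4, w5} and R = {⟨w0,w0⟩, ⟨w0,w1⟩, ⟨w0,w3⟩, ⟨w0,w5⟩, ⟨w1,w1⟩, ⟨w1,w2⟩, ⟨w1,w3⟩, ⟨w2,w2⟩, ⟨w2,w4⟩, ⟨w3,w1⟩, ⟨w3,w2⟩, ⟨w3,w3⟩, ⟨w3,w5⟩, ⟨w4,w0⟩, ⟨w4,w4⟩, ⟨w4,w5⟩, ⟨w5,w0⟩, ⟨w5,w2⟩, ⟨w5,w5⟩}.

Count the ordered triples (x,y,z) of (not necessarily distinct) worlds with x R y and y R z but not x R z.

15

Enumerating: (w0,w1,w2), (w0,w3,w2), (w0,w5,w2), (w1,w2,w4), (w1,w3,w5), (w2,w4,w0), (w2,w4,w5), (w3,w2,w4), (w3,w5,w0), (w4,w0,w1), (w4,w0,w3), (w4,w5,w2), (w5,w0,w1), (w5,w0,w3), (w5,w2,w4).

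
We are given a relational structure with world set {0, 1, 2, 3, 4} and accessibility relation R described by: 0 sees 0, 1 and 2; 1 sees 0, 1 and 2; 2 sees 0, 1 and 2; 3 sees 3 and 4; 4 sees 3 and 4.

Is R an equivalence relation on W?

Reflexive: yes — every world is R-related to itself.
Symmetric: yes — every pair in R has its reverse in R.
Transitive: yes — every two-step R-path is closed by a direct edge.
So R is an equivalence relation.

Yes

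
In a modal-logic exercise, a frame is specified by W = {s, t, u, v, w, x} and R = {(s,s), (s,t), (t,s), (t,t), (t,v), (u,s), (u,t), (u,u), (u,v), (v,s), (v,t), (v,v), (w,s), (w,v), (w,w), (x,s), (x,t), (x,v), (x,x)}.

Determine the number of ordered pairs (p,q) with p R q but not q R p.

9

Enumerating: (u,s), (u,t), (u,v), (v,s), (w,s), (w,v), (x,s), (x,t), (x,v).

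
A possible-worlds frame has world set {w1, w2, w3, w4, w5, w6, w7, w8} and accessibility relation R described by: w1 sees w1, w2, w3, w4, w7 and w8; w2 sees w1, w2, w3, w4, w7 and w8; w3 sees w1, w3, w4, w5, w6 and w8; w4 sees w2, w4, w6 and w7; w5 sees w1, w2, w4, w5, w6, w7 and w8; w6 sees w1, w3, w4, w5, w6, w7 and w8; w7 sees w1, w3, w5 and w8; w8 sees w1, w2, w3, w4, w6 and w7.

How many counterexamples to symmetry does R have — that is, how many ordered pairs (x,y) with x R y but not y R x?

Enumerating: (w1,w4), (w2,w3), (w2,w7), (w3,w4), (w3,w5), (w4,w7), (w5,w1), (w5,w2), (w5,w4), (w5,w8), (w6,w1), (w6,w7), (w7,w3), (w8,w4).

14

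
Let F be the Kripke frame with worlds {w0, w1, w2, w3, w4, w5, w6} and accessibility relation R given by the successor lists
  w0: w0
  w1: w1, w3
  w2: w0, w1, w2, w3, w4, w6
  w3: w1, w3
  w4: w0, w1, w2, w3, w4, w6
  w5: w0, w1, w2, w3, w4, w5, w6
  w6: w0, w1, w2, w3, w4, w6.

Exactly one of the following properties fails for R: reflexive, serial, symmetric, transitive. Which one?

Reflexive: yes — every world is R-related to itself.
Serial: yes — every world has a successor (e.g. w0 R w0).
Symmetric: no — w2 R w0 but not w0 R w2.
Transitive: yes — every two-step R-path is closed by a direct edge.
Only symmetric fails.

symmetric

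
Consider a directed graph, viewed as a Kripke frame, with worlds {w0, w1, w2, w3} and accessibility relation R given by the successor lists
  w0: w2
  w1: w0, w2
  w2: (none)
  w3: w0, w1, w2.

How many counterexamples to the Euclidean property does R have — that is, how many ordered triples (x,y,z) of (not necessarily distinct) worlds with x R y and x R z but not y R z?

Enumerating: (w0,w2,w2), (w1,w0,w0), (w1,w2,w0), (w1,w2,w2), (w3,w0,w0), (w3,w0,w1), (w3,w1,w1), (w3,w2,w0), (w3,w2,w1), (w3,w2,w2).

10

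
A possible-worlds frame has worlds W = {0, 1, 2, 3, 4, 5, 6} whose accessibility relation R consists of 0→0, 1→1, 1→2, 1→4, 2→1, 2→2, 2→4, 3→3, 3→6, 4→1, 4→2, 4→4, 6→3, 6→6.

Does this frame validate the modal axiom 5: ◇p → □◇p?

Yes

By correspondence theory, 5 is valid on a frame iff R is Euclidean.
Euclidean: yes — any two successors of a common world are R-related.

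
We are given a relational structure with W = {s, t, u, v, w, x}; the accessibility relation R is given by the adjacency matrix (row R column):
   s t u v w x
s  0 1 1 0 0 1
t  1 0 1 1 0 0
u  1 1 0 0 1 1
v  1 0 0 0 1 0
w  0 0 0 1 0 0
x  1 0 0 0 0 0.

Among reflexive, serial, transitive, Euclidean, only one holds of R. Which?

serial

Reflexive: no — s is not related to itself.
Serial: yes — every world has a successor (e.g. s R t).
Transitive: no — s R t and t R v, but not s R v.
Euclidean: no — s R t and s R x, but not t R x.
Only serial holds.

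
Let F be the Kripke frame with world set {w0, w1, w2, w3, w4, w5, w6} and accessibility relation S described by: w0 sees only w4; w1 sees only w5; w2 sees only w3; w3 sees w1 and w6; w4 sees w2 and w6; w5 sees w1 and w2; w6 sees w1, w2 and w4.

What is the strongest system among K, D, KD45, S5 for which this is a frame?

D

Serial (axiom D): yes — every world has a successor (e.g. w0 S w4).
Euclidean (axiom 5): no — w3 S w1 and w3 S w6, but not w1 S w6.
Transitive (axiom 4): no — w0 S w4 and w4 S w2, but not w0 S w2.
Reflexive (axiom T): no — w0 is not related to itself.
So F validates K, D; KD45 would additionally require S to be Euclidean and transitive. The strongest is D.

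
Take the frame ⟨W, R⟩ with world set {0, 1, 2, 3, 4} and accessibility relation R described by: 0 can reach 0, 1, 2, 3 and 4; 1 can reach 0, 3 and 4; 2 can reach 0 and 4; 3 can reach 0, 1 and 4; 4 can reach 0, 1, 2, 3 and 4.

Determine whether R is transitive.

Transitive: no — 1 R 0 and 0 R 2, but not 1 R 2.

No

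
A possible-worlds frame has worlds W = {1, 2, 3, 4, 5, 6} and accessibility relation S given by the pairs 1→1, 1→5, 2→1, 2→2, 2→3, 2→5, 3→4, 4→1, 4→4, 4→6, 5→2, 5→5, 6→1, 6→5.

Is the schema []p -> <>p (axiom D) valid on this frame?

Yes

By correspondence theory, D is valid on a frame iff S is serial.
Serial: yes — every world has a successor (e.g. 1 S 1).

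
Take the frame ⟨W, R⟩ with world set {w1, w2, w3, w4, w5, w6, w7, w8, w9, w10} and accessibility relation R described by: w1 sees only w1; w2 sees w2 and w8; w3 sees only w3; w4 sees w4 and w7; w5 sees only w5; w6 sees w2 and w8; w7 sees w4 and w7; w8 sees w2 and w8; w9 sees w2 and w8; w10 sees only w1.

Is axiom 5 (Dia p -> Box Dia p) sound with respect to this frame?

Yes

The schema 5 characterises exactly the Euclidean frames.
Euclidean: yes — any two successors of a common world are R-related.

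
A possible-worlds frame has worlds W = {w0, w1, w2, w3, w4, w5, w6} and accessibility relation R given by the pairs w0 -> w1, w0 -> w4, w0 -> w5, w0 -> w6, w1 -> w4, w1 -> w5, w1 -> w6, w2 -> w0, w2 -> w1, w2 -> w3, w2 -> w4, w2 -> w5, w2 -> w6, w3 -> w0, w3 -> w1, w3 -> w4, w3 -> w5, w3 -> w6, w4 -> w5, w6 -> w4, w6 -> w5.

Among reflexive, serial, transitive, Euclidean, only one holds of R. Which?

transitive

Reflexive: no — w0 is not related to itself.
Serial: no — w5 has no R-successor.
Transitive: yes — every two-step R-path is closed by a direct edge.
Euclidean: no — w0 R w4 and w0 R w1, but not w4 R w1.
Only transitive holds.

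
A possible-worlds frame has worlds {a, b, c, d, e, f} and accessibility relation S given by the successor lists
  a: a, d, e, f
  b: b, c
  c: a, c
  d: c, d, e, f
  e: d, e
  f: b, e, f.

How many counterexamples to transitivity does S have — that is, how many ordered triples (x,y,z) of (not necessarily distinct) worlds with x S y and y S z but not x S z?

Enumerating: (a,d,c), (a,f,b), (b,c,a), (c,a,d), (c,a,e), (c,a,f), (d,c,a), (d,f,b), (e,d,c), (e,d,f), (f,b,c), (f,e,d).

12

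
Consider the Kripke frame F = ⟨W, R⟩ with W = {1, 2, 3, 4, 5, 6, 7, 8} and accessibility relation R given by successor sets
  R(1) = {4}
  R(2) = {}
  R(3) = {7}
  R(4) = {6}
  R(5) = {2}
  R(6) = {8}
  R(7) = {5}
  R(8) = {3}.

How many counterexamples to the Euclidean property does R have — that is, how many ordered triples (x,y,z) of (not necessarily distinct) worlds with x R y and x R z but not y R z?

7

Enumerating: (1,4,4), (3,7,7), (4,6,6), (5,2,2), (6,8,8), (7,5,5), (8,3,3).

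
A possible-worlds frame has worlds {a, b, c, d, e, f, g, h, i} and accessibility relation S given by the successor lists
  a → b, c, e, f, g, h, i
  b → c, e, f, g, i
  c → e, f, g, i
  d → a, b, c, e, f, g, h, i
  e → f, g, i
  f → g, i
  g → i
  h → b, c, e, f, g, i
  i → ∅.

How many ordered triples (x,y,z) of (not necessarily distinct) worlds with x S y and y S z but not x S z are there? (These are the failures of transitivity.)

S is transitive; there are no such tuples.

0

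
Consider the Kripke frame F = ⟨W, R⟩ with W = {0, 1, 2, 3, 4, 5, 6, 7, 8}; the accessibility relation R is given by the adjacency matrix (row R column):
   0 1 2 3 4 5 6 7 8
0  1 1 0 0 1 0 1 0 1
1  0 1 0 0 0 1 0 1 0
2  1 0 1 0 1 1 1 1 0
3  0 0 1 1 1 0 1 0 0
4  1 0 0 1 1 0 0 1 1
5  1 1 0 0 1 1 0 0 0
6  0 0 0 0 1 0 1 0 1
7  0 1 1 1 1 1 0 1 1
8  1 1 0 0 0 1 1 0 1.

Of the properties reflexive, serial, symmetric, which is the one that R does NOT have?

Reflexive: yes — every world is R-related to itself.
Serial: yes — every world has a successor (e.g. 0 R 0).
Symmetric: no — 0 R 1 but not 1 R 0.
Only symmetric fails.

symmetric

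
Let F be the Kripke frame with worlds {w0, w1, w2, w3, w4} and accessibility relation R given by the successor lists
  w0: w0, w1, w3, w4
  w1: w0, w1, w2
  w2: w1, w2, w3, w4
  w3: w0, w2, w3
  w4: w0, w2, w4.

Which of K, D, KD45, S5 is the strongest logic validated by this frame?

D

Serial (axiom D): yes — every world has a successor (e.g. w0 R w0).
Euclidean (axiom 5): no — w0 R w1 and w0 R w3, but not w1 R w3.
Transitive (axiom 4): no — w0 R w1 and w1 R w2, but not w0 R w2.
Reflexive (axiom T): yes — every world is R-related to itself.
So F validates K, D; KD45 would additionally require R to be Euclidean and transitive. The strongest is D.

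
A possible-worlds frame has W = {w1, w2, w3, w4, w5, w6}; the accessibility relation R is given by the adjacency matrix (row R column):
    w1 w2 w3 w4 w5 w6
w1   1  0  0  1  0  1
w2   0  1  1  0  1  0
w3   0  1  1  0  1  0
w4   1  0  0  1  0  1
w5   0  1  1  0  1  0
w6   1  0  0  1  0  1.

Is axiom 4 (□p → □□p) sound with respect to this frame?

Axiom 4 corresponds to the accessibility relation being transitive.
Transitive: yes — every two-step R-path is closed by a direct edge.

Yes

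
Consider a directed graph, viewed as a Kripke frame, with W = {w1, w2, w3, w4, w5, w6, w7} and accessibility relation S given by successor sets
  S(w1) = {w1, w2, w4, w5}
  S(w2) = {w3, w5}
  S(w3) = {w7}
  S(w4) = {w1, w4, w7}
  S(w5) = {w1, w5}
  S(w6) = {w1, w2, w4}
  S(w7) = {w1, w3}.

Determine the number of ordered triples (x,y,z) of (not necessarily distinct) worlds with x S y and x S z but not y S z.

21

Enumerating: (w1,w2,w1), (w1,w2,w2), (w1,w2,w4), (w1,w4,w2), (w1,w4,w5), (w1,w5,w2), (w1,w5,w4), (w2,w3,w3), (w2,w3,w5), (w2,w5,w3), (w3,w7,w7), (w4,w1,w7), … and 9 more.
Total: 21.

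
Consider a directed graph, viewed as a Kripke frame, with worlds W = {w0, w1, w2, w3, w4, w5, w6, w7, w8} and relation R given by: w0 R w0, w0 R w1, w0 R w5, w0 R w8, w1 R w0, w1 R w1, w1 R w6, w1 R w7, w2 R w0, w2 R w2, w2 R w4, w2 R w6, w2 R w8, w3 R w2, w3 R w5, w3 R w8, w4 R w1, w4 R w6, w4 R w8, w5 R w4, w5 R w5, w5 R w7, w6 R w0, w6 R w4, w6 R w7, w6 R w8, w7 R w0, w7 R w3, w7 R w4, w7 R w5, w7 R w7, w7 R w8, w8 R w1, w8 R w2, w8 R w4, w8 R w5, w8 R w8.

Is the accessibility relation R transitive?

Transitive: no — w0 R w1 and w1 R w6, but not w0 R w6.

No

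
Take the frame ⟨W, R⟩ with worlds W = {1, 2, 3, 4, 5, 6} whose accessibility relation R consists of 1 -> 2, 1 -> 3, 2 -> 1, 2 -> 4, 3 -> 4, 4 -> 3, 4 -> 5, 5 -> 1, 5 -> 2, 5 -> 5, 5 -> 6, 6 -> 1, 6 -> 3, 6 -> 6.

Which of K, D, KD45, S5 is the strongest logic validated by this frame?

Serial (axiom D): yes — every world has a successor (e.g. 1 R 2).
Euclidean (axiom 5): no — 1 R 2 and 1 R 3, but not 2 R 3.
Transitive (axiom 4): no — 1 R 2 and 2 R 4, but not 1 R 4.
Reflexive (axiom T): no — 1 is not related to itself.
So F validates K, D; KD45 would additionally require R to be Euclidean and transitive. The strongest is D.

D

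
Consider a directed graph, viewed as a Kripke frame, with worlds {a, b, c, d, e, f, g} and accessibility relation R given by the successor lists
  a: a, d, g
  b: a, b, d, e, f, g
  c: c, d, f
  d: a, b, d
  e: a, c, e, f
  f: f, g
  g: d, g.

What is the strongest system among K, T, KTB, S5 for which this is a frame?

T

Reflexive (axiom T): yes — every world is R-related to itself.
Symmetric (axiom B): no — a R g but not g R a.
Euclidean (axiom 5): no — a R d and a R g, but not d R g.
So F validates K, T; KTB would additionally require R to be symmetric. The strongest is T.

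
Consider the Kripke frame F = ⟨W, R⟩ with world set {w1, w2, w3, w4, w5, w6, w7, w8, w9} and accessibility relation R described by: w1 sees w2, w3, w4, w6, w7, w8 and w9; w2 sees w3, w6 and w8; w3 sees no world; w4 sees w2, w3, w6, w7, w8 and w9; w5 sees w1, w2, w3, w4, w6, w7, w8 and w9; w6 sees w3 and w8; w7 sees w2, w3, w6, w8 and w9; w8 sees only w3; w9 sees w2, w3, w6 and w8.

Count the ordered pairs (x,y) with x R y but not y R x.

36

Enumerating: (w1,w2), (w1,w3), (w1,w4), (w1,w6), (w1,w7), (w1,w8), (w1,w9), (w2,w3), (w2,w6), (w2,w8), (w4,w2), (w4,w3), … and 24 more.
Total: 36.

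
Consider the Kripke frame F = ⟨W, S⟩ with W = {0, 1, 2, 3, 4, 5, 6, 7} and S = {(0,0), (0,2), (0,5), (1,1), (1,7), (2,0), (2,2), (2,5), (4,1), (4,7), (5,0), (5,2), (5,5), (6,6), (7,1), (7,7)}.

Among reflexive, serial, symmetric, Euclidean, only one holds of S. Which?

Euclidean

Reflexive: no — 3 is not related to itself.
Serial: no — 3 has no S-successor.
Symmetric: no — 4 S 1 but not 1 S 4.
Euclidean: yes — any two successors of a common world are S-related.
Only Euclidean holds.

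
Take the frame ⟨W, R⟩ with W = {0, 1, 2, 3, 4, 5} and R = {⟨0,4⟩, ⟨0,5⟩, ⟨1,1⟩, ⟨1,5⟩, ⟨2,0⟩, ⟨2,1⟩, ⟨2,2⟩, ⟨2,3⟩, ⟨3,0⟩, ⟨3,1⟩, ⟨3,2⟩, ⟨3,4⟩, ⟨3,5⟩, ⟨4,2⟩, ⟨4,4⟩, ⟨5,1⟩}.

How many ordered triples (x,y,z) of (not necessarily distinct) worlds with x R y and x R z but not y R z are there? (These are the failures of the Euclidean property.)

28

Enumerating: (0,4,5), (0,5,4), (0,5,5), (1,5,5), (2,0,0), (2,0,1), (2,0,2), (2,0,3), (2,1,0), (2,1,2), (2,1,3), (2,3,3), … and 16 more.
Total: 28.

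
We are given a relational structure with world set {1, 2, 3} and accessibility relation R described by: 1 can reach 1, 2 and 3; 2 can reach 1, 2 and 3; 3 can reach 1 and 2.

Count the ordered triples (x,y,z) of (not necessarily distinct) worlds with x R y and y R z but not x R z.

2

Enumerating: (3,1,3), (3,2,3).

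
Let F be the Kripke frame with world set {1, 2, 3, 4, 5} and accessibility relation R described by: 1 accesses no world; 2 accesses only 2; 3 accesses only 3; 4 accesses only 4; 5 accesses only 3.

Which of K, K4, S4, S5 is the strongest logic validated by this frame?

K4

Transitive (axiom 4): yes — every two-step R-path is closed by a direct edge.
Reflexive (axiom T): no — 1 is not related to itself.
Euclidean (axiom 5): yes — any two successors of a common world are R-related.
So F validates K, K4; S4 would additionally require R to be reflexive. The strongest is K4.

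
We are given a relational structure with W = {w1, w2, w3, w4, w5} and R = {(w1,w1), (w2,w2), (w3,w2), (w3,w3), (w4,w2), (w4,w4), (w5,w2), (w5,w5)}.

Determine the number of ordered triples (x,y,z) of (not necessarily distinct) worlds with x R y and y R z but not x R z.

R is transitive; there are no such tuples.

0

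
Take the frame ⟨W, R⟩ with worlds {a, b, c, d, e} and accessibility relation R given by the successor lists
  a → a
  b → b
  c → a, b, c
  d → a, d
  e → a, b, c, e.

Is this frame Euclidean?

Euclidean: no — c R a and c R b, but not a R b.

No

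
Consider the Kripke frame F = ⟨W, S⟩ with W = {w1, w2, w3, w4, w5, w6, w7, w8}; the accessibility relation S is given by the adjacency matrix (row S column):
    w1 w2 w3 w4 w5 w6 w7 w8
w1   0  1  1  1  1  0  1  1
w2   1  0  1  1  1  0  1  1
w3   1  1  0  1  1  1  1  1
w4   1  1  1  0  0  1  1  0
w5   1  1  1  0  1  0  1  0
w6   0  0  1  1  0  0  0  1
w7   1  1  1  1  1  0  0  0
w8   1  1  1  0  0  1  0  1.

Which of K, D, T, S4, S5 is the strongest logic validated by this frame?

Serial (axiom D): yes — every world has a successor (e.g. w1 S w2).
Reflexive (axiom T): no — w1 is not related to itself.
Transitive (axiom 4): no — w1 S w3 and w3 S w6, but not w1 S w6.
Euclidean (axiom 5): no — w1 S w4 and w1 S w5, but not w4 S w5.
So F validates K, D; T would additionally require S to be reflexive. The strongest is D.

D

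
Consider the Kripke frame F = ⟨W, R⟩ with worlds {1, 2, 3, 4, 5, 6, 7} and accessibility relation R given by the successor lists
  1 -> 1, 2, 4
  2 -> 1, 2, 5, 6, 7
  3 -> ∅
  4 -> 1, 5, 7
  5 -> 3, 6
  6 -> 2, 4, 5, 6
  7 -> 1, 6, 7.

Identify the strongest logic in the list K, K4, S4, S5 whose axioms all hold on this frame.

K

Transitive (axiom 4): no — 1 R 2 and 2 R 5, but not 1 R 5.
Reflexive (axiom T): no — 3 is not related to itself.
Euclidean (axiom 5): no — 1 R 2 and 1 R 4, but not 2 R 4.
So F validates K; K4 would additionally require R to be transitive. The strongest is K.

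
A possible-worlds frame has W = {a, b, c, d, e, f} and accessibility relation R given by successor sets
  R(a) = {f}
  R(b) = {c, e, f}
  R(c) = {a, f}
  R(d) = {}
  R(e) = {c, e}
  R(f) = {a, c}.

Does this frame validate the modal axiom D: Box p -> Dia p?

By correspondence theory, D is valid on a frame iff R is serial.
Serial: no — d has no R-successor.

No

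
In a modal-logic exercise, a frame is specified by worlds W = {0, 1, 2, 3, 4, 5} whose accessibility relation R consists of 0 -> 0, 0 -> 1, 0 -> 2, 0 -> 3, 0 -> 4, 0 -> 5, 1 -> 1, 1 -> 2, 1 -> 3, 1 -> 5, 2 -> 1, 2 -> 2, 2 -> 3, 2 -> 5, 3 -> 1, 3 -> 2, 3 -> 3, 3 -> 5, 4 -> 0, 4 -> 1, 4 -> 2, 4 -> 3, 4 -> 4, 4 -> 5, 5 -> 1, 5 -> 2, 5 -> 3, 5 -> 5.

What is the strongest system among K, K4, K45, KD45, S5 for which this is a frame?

K4

Transitive (axiom 4): yes — every two-step R-path is closed by a direct edge.
Euclidean (axiom 5): no — 0 R 1 and 0 R 4, but not 1 R 4.
Serial (axiom D): yes — every world has a successor (e.g. 0 R 0).
Reflexive (axiom T): yes — every world is R-related to itself.
So F validates K, K4; K45 would additionally require R to be Euclidean. The strongest is K4.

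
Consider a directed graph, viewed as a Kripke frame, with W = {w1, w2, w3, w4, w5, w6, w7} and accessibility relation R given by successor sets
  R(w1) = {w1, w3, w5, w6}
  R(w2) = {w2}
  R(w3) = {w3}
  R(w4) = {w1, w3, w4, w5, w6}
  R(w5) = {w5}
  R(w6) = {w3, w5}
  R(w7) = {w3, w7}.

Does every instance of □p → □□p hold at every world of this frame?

Yes

Axiom 4 corresponds to the accessibility relation being transitive.
Transitive: yes — every two-step R-path is closed by a direct edge.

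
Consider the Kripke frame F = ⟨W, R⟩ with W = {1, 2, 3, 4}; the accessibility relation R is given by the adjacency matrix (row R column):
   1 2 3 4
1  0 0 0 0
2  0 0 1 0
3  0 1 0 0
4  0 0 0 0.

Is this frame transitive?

Transitive: no — 2 R 3 and 3 R 2, but not 2 R 2.

No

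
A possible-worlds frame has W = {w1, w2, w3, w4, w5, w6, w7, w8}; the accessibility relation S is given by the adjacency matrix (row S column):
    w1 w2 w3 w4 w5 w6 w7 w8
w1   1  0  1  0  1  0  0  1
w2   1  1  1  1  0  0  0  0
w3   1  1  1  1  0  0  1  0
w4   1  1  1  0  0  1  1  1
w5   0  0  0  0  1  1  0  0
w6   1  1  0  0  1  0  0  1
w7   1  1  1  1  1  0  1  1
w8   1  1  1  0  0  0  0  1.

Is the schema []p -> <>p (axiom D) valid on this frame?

Axiom D corresponds to the accessibility relation being serial.
Serial: yes — every world has a successor (e.g. w1 S w1).

Yes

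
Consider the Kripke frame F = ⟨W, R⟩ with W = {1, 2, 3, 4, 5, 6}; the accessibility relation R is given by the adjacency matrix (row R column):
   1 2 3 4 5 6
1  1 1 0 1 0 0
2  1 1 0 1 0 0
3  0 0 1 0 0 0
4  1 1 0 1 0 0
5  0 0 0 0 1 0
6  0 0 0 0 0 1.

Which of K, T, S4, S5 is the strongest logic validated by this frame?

S5

Reflexive (axiom T): yes — every world is R-related to itself.
Transitive (axiom 4): yes — every two-step R-path is closed by a direct edge.
Euclidean (axiom 5): yes — any two successors of a common world are R-related.
So F validates K, T, S4, S5. The strongest is S5.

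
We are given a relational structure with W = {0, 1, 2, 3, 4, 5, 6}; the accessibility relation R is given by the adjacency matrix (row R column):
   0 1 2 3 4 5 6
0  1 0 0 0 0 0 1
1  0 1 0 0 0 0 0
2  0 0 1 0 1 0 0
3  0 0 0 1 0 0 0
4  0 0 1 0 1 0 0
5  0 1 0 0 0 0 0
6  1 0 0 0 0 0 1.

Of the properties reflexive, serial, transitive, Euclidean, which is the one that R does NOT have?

Reflexive: no — 5 is not related to itself.
Serial: yes — every world has a successor (e.g. 0 R 0).
Transitive: yes — every two-step R-path is closed by a direct edge.
Euclidean: yes — any two successors of a common world are R-related.
Only reflexive fails.

reflexive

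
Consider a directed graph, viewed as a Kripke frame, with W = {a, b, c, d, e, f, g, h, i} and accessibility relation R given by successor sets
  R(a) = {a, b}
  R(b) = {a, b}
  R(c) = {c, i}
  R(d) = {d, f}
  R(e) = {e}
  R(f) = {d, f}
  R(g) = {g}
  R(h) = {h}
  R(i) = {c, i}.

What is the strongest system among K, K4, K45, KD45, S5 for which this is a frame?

S5

Transitive (axiom 4): yes — every two-step R-path is closed by a direct edge.
Euclidean (axiom 5): yes — any two successors of a common world are R-related.
Serial (axiom D): yes — every world has a successor (e.g. a R a).
Reflexive (axiom T): yes — every world is R-related to itself.
So F validates K, K4, K45, KD45, S5. The strongest is S5.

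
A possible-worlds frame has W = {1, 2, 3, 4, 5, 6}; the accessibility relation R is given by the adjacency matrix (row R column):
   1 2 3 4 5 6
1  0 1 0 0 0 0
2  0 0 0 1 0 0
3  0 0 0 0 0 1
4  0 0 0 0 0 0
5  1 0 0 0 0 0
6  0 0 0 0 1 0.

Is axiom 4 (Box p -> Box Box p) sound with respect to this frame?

No

Axiom 4 corresponds to the accessibility relation being transitive.
Transitive: no — 1 R 2 and 2 R 4, but not 1 R 4.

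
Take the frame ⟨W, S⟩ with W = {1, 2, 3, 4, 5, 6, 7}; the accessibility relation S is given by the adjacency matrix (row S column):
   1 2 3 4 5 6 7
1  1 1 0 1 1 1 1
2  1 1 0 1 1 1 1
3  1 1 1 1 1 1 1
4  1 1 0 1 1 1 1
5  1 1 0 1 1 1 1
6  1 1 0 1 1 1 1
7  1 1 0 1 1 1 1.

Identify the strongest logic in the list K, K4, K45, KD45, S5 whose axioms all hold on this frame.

Transitive (axiom 4): yes — every two-step S-path is closed by a direct edge.
Euclidean (axiom 5): no — 3 S 1 and 3 S 3, but not 1 S 3.
Serial (axiom D): yes — every world has a successor (e.g. 1 S 1).
Reflexive (axiom T): yes — every world is S-related to itself.
So F validates K, K4; K45 would additionally require S to be Euclidean. The strongest is K4.

K4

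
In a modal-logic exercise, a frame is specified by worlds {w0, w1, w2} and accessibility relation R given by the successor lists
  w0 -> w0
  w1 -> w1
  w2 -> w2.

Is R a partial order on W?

Yes

Reflexive: yes — every world is R-related to itself.
Transitive: yes — every two-step R-path is closed by a direct edge.
Antisymmetric: yes — no distinct pair is related both ways.
So R is a partial order.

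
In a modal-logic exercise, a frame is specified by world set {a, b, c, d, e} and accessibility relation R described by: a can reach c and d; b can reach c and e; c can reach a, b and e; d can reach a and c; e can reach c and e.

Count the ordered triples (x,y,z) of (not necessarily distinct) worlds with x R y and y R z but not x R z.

Enumerating: (a,c,a), (a,c,b), (a,c,e), (a,d,a), (b,c,a), (b,c,b), (c,a,c), (c,a,d), (c,b,c), (c,e,c), (d,a,d), (d,c,b), (d,c,e), (e,c,a), (e,c,b).

15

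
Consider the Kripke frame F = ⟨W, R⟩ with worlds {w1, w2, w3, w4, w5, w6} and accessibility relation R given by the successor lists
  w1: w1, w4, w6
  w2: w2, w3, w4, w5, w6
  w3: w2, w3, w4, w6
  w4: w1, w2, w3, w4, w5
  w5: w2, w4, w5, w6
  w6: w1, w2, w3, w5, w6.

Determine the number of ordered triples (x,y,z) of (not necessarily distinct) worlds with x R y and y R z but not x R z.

26

Enumerating: (w1,w4,w2), (w1,w4,w3), (w1,w4,w5), (w1,w6,w2), (w1,w6,w3), (w1,w6,w5), (w2,w4,w1), (w2,w6,w1), (w3,w2,w5), (w3,w4,w1), (w3,w4,w5), (w3,w6,w1), … and 14 more.
Total: 26.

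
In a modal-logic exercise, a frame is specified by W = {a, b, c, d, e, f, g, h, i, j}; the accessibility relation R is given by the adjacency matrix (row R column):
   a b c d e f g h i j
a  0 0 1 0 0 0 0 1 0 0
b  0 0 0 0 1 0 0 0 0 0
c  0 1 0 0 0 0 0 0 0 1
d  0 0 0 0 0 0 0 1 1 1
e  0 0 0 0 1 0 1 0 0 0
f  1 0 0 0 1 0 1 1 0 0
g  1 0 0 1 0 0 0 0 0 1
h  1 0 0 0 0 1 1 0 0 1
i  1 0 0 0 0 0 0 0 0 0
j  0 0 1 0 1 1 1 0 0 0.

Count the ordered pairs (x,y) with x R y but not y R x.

Enumerating: (a,c), (b,e), (c,b), (d,h), (d,i), (d,j), (e,g), (f,a), (f,e), (f,g), (g,a), (g,d), (h,g), (h,j), (i,a), (j,e), (j,f).

17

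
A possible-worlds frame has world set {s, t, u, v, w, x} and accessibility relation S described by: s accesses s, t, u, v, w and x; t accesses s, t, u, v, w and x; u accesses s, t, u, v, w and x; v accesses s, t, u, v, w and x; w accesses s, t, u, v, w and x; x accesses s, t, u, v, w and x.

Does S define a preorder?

Reflexive: yes — every world is S-related to itself.
Transitive: yes — every two-step S-path is closed by a direct edge.
So S is a preorder.

Yes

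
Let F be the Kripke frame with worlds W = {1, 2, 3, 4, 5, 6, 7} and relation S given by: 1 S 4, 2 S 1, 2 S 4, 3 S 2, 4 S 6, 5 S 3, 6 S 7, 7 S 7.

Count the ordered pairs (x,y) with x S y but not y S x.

Enumerating: (1,4), (2,1), (2,4), (3,2), (4,6), (5,3), (6,7).

7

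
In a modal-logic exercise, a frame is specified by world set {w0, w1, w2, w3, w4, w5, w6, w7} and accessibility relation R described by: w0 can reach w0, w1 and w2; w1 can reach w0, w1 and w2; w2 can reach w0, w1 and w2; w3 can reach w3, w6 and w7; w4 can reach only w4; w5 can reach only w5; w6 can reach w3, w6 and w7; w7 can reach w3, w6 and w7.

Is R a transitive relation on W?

Yes

Transitive: yes — every two-step R-path is closed by a direct edge.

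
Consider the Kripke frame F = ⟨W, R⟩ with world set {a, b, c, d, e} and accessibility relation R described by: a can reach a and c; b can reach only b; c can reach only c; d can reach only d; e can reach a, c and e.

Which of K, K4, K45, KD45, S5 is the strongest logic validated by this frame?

K4

Transitive (axiom 4): yes — every two-step R-path is closed by a direct edge.
Euclidean (axiom 5): no — e R c and e R a, but not c R a.
Serial (axiom D): yes — every world has a successor (e.g. a R a).
Reflexive (axiom T): yes — every world is R-related to itself.
So F validates K, K4; K45 would additionally require R to be Euclidean. The strongest is K4.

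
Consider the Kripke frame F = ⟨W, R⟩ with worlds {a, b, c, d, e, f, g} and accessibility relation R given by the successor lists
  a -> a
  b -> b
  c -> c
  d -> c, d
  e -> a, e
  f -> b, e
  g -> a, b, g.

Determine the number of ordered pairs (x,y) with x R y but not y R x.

Enumerating: (d,c), (e,a), (f,b), (f,e), (g,a), (g,b).

6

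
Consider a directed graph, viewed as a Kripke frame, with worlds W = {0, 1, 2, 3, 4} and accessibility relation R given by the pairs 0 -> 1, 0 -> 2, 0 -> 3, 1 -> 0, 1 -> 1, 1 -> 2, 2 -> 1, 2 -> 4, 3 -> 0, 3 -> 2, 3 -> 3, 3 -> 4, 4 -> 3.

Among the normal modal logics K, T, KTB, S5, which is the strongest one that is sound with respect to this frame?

Reflexive (axiom T): no — 0 is not related to itself.
Symmetric (axiom B): no — 0 R 2 but not 2 R 0.
Euclidean (axiom 5): no — 0 R 1 and 0 R 3, but not 1 R 3.
So F validates K; T would additionally require R to be reflexive. The strongest is K.

K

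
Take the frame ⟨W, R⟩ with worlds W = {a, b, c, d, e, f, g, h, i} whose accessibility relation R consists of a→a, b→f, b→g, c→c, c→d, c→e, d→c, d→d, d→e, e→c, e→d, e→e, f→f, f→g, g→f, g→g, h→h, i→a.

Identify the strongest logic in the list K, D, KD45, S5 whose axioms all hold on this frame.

Serial (axiom D): yes — every world has a successor (e.g. a R a).
Euclidean (axiom 5): yes — any two successors of a common world are R-related.
Transitive (axiom 4): yes — every two-step R-path is closed by a direct edge.
Reflexive (axiom T): no — b is not related to itself.
So F validates K, D, KD45; S5 would additionally require R to be reflexive. The strongest is KD45.

KD45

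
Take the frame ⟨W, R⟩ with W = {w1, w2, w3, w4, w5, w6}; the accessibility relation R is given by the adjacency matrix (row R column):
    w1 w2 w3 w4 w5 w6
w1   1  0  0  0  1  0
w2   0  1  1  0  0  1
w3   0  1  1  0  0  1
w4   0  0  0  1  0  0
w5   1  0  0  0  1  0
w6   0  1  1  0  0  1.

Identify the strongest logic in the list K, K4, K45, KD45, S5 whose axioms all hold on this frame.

S5

Transitive (axiom 4): yes — every two-step R-path is closed by a direct edge.
Euclidean (axiom 5): yes — any two successors of a common world are R-related.
Serial (axiom D): yes — every world has a successor (e.g. w1 R w1).
Reflexive (axiom T): yes — every world is R-related to itself.
So F validates K, K4, K45, KD45, S5. The strongest is S5.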